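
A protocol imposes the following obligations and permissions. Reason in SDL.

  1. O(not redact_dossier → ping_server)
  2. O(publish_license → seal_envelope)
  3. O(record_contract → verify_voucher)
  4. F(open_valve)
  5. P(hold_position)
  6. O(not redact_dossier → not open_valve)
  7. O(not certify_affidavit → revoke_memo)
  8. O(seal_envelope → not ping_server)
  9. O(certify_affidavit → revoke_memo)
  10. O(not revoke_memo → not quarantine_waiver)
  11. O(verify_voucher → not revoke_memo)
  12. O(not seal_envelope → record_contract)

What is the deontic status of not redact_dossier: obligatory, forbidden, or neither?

Premises 7 and 9 are O(not certify_affidavit → revoke_memo) and O(certify_affidavit → revoke_memo); every ideal world satisfies not certify_affidavit or certify_affidavit, so in either case revoke_memo holds — hence O(revoke_memo).
The contrapositive of premise 11 (O(verify_voucher → not revoke_memo)) is O(revoke_memo → not verify_voucher), and O(revoke_memo) is already established, so O(not verify_voucher).
The contrapositive of premise 3 (O(record_contract → verify_voucher)) is O(not verify_voucher → not record_contract), and O(not verify_voucher) is already established, so O(not record_contract).
Premise 12 is O(not seal_envelope → record_contract); contrapositively O(not record_contract → seal_envelope). Since O(not record_contract) holds, K gives O(seal_envelope).
Premise 8 is O(seal_envelope → not ping_server); since O(seal_envelope), deontic closure gives O(not ping_server).
Premise 1 is O(not redact_dossier → ping_server); contrapositively O(not ping_server → redact_dossier). Since O(not ping_server) holds, K gives O(redact_dossier).
Premises 2, 4, 5, 6, 10 do not contribute to this derivation.
Thus O(redact_dossier), which is F(not redact_dossier): not redact_dossier is forbidden.

Forbidden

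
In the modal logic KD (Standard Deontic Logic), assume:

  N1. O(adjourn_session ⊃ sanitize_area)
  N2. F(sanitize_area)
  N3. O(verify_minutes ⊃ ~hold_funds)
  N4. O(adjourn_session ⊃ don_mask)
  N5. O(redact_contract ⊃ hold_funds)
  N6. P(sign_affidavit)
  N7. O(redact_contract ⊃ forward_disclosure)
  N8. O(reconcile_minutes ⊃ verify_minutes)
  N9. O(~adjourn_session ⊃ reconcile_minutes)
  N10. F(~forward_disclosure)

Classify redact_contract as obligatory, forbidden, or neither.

Premise 2, F(sanitize_area), is equivalent to O(~sanitize_area).
Premise 1, O(adjourn_session ⊃ sanitize_area), contraposes to O(~sanitize_area ⊃ ~adjourn_session); with O(~sanitize_area) we get O(~adjourn_session).
Premise 9 is O(~adjourn_session ⊃ reconcile_minutes); since O(~adjourn_session), deontic closure gives O(reconcile_minutes).
Applying K to premise 8 (O(reconcile_minutes ⊃ verify_minutes)) and O(reconcile_minutes) yields O(verify_minutes).
Premise 3 is O(verify_minutes ⊃ ~hold_funds); since O(verify_minutes), deontic closure gives O(~hold_funds).
Premise 5, O(redact_contract ⊃ hold_funds), contraposes to O(~hold_funds ⊃ ~redact_contract); with O(~hold_funds) we get O(~redact_contract).
Premises 4, 6, 7, 10 do not contribute to this derivation.
Thus O(~redact_contract), which is F(redact_contract): redact_contract is forbidden.

Forbidden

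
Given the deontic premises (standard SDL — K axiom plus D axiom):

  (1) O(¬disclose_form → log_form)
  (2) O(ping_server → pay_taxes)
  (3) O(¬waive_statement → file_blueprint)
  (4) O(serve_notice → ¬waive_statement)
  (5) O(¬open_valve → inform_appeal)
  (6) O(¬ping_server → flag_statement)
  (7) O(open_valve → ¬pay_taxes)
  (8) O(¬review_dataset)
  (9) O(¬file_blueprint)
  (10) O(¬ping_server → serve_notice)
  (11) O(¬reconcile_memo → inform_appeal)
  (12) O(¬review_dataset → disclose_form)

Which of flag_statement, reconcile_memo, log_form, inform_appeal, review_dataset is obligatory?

inform_appeal

Premise 9 states O(¬file_blueprint) outright.
The contrapositive of premise 3 (O(¬waive_statement → file_blueprint)) is O(¬file_blueprint → waive_statement), and O(¬file_blueprint) is already established, so O(waive_statement).
The contrapositive of premise 4 (O(serve_notice → ¬waive_statement)) is O(waive_statement → ¬serve_notice), and O(waive_statement) is already established, so O(¬serve_notice).
Premise 10, O(¬ping_server → serve_notice), contraposes to O(¬serve_notice → ping_server); with O(¬serve_notice) we get O(ping_server).
From O(ping_server) and premise 2, O(ping_server → pay_taxes), we obtain O(pay_taxes).
The contrapositive of premise 7 (O(open_valve → ¬pay_taxes)) is O(pay_taxes → ¬open_valve), and O(pay_taxes) is already established, so O(¬open_valve).
Premise 5 is O(¬open_valve → inform_appeal); since O(¬open_valve), deontic closure gives O(inform_appeal).
So O(inform_appeal) holds — inform_appeal is obligatory. None of the other listed options is made obligatory by any chain of premises.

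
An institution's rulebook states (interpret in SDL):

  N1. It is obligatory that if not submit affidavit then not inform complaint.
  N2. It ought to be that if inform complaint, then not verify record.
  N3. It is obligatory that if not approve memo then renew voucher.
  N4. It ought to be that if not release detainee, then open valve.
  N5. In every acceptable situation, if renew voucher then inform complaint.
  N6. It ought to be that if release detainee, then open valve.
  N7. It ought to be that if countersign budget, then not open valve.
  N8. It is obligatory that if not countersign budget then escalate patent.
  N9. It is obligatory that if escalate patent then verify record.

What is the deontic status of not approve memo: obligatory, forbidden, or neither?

By case analysis on release_detainee: premise 6 gives O(release_detainee → open_valve) and premise 4 gives O(¬release_detainee → open_valve), so O(open_valve) either way.
Premise 7 is O(countersign_budget → ¬open_valve); contrapositively O(open_valve → ¬countersign_budget). Since O(open_valve) holds, K gives O(¬countersign_budget).
From O(¬countersign_budget) and premise 8, O(¬countersign_budget → escalate_patent), we obtain O(escalate_patent).
From O(escalate_patent) and premise 9, O(escalate_patent → verify_record), we obtain O(verify_record).
The contrapositive of premise 2 (O(inform_complaint → ¬verify_record)) is O(verify_record → ¬inform_complaint), and O(verify_record) is already established, so O(¬inform_complaint).
Premise 5 is O(renew_voucher → inform_complaint); contrapositively O(¬inform_complaint → ¬renew_voucher). Since O(¬inform_complaint) holds, K gives O(¬renew_voucher).
The contrapositive of premise 3 (O(¬approve_memo → renew_voucher)) is O(¬renew_voucher → approve_memo), and O(¬renew_voucher) is already established, so O(approve_memo).
Premise 1 does not contribute to this derivation.
Thus O(approve_memo), which is F(¬approve_memo): ¬approve_memo is forbidden.

Forbidden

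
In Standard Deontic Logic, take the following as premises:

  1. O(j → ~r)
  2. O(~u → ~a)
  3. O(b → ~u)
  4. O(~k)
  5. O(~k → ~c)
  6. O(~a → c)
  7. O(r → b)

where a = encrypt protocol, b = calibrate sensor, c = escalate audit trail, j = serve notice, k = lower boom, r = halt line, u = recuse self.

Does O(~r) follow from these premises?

Yes

Premise 4 states O(~k) outright.
From O(~k) and premise 5, O(~k → ~c), we obtain O(~c).
Premise 6, O(~a → c), contraposes to O(~c → a); with O(~c) we get O(a).
Premise 2, O(~u → ~a), contraposes to O(a → u); with O(a) we get O(u).
Premise 3, O(b → ~u), contraposes to O(u → ~b); with O(u) we get O(~b).
Premise 7, O(r → b), contraposes to O(~b → ~r); with O(~b) we get O(~r).
Premise 1 does not contribute to this derivation.
So O(~r) follows.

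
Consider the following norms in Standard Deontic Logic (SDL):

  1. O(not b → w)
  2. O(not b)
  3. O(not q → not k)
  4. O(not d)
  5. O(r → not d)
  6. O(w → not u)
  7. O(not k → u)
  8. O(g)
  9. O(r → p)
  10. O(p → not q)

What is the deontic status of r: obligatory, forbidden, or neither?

Premise 2 states O(not b) outright.
Premise 1 is O(not b → w); since O(not b), deontic closure gives O(w).
Premise 6 is O(w → not u); since O(w), deontic closure gives O(not u).
The contrapositive of premise 7 (O(not k → u)) is O(not u → k), and O(not u) is already established, so O(k).
Premise 3, O(not q → not k), contraposes to O(k → q); with O(k) we get O(q).
Premise 10 is O(p → not q); contrapositively O(q → not p). Since O(q) holds, K gives O(not p).
Premise 9, O(r → p), contraposes to O(not p → not r); with O(not p) we get O(not r).
Premises 4, 5, 8 do not contribute to this derivation.
Thus O(not r), which is F(r): r is forbidden.

Forbidden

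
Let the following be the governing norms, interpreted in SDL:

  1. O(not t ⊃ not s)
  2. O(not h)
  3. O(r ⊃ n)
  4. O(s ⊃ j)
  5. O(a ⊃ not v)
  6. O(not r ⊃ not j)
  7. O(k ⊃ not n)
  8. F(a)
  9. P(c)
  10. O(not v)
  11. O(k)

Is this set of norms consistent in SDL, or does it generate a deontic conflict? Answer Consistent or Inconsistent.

Premise 5 is O(a ⊃ not v); even if O(not v) held, inferring O(a) would be affirming the consequent — invalid.
So O(a) is not derivable, and the apparent clash with O(not a) does not arise.
A world satisfying every obligation exists (e.g. a=false, c=false, h=false, j=false, k=true, n=false, r=false, s=false, t=false, v=false); no atom is both obligatory and forbidden, so the set is consistent.

Consistent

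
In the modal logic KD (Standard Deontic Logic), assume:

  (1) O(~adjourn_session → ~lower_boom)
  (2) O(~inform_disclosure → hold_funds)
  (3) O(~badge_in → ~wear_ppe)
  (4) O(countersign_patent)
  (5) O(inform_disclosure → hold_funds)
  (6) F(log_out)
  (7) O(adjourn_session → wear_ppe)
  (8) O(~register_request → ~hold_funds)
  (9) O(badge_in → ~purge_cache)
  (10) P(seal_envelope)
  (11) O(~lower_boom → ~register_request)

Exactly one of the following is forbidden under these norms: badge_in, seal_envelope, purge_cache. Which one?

By case analysis on ~inform_disclosure: premise 2 gives O(~inform_disclosure → hold_funds) and premise 5 gives O(inform_disclosure → hold_funds), so O(hold_funds) either way.
Premise 8 is O(~register_request → ~hold_funds); contrapositively O(hold_funds → register_request). Since O(hold_funds) holds, K gives O(register_request).
The contrapositive of premise 11 (O(~lower_boom → ~register_request)) is O(register_request → lower_boom), and O(register_request) is already established, so O(lower_boom).
The contrapositive of premise 1 (O(~adjourn_session → ~lower_boom)) is O(lower_boom → adjourn_session), and O(lower_boom) is already established, so O(adjourn_session).
From O(adjourn_session) and premise 7, O(adjourn_session → wear_ppe), we obtain O(wear_ppe).
Premise 3, O(~badge_in → ~wear_ppe), contraposes to O(wear_ppe → badge_in); with O(wear_ppe) we get O(badge_in).
With premise 9, O(badge_in → ~purge_cache), the K-axiom yields O(~purge_cache).
So O(~purge_cache) holds, i.e. purge_cache is forbidden. None of the other listed options is forbidden under the premises.

purge_cache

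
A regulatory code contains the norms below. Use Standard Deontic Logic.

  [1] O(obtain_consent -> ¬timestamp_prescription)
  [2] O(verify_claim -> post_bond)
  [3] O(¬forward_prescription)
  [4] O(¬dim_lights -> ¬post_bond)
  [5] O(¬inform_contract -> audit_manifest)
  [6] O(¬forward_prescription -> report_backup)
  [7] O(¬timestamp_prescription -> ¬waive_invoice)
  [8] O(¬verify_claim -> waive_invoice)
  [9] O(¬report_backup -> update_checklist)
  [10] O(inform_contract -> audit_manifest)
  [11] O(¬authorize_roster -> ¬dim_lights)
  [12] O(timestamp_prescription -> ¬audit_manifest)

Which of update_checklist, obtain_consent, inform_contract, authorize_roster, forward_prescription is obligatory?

authorize_roster

By case analysis on inform_contract: premise 10 gives O(inform_contract -> audit_manifest) and premise 5 gives O(¬inform_contract -> audit_manifest), so O(audit_manifest) either way.
Premise 12, O(timestamp_prescription -> ¬audit_manifest), contraposes to O(audit_manifest -> ¬timestamp_prescription); with O(audit_manifest) we get O(¬timestamp_prescription).
Applying K to premise 7 (O(¬timestamp_prescription -> ¬waive_invoice)) and O(¬timestamp_prescription) yields O(¬waive_invoice).
Premise 8 is O(¬verify_claim -> waive_invoice); contrapositively O(¬waive_invoice -> verify_claim). Since O(¬waive_invoice) holds, K gives O(verify_claim).
From O(verify_claim) and premise 2, O(verify_claim -> post_bond), we obtain O(post_bond).
Premise 4 is O(¬dim_lights -> ¬post_bond); contrapositively O(post_bond -> dim_lights). Since O(post_bond) holds, K gives O(dim_lights).
Premise 11, O(¬authorize_roster -> ¬dim_lights), contraposes to O(dim_lights -> authorize_roster); with O(dim_lights) we get O(authorize_roster).
So O(authorize_roster) holds — authorize_roster is obligatory. None of the other listed options is made obligatory by any chain of premises.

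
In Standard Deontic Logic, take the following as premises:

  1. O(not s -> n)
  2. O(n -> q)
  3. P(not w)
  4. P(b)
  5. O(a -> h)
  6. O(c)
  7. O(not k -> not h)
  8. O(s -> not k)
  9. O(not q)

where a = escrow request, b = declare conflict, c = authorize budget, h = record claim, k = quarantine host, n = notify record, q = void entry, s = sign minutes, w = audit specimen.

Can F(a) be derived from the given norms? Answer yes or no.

From premise 9 we have O(not q).
Premise 2, O(n -> q), contraposes to O(not q -> not n); with O(not q) we get O(not n).
Premise 1 is O(not s -> n); contrapositively O(not n -> s). Since O(not n) holds, K gives O(s).
Premise 8 is O(s -> not k); since O(s), deontic closure gives O(not k).
Applying K to premise 7 (O(not k -> not h)) and O(not k) yields O(not h).
The contrapositive of premise 5 (O(a -> h)) is O(not h -> not a), and O(not h) is already established, so O(not a).
Premises 3, 4, 6 do not contribute to this derivation.
So O(not a) holds, i.e. F(a). The claim follows.

Yes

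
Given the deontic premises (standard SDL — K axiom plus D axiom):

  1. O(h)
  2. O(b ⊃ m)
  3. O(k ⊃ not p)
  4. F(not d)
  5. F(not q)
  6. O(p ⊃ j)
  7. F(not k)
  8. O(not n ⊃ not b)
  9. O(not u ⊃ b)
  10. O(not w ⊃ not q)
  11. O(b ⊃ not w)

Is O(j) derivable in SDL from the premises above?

Premise 6 is O(p ⊃ j), but O(p) is not derivable from the premises, so it does not yield O(j).
No other premise forces O(j). An ideal world satisfying every premise can still have j false, so O(j) is not derivable.

No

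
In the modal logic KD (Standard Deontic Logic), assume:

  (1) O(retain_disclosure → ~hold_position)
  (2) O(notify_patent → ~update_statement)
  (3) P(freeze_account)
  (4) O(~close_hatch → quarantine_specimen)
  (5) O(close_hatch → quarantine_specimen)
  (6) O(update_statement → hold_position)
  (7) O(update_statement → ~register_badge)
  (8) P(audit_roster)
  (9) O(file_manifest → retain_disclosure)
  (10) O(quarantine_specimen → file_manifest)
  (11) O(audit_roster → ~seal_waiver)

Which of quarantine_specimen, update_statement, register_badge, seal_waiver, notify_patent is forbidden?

update_statement

Premises 4 and 5 cover both cases: O(~close_hatch → quarantine_specimen) and O(close_hatch → quarantine_specimen). Since ~close_hatch ∨ close_hatch is a tautology, O(quarantine_specimen) follows.
Premise 10 is O(quarantine_specimen → file_manifest); since O(quarantine_specimen), deontic closure gives O(file_manifest).
Premise 9 is O(file_manifest → retain_disclosure); since O(file_manifest), deontic closure gives O(retain_disclosure).
Applying K to premise 1 (O(retain_disclosure → ~hold_position)) and O(retain_disclosure) yields O(~hold_position).
Premise 6 is O(update_statement → hold_position); contrapositively O(~hold_position → ~update_statement). Since O(~hold_position) holds, K gives O(~update_statement).
So O(~update_statement) holds, i.e. update_statement is forbidden. None of the other listed options is forbidden under the premises.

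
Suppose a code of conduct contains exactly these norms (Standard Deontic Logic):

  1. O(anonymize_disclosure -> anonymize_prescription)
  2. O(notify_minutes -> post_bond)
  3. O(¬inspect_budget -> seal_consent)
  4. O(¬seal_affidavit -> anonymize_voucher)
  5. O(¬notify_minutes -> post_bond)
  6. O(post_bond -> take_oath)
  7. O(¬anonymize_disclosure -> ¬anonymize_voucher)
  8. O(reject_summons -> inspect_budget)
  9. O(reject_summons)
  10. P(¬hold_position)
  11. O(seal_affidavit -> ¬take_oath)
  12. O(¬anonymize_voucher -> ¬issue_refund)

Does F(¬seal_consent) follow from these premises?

No

Premise 3 is O(¬inspect_budget -> seal_consent), but O(¬inspect_budget) is not derivable from the premises, so it does not yield O(seal_consent).
No other premise forces O(seal_consent). An ideal world satisfying every premise can still have ¬seal_consent true, so F(¬seal_consent) is not derivable.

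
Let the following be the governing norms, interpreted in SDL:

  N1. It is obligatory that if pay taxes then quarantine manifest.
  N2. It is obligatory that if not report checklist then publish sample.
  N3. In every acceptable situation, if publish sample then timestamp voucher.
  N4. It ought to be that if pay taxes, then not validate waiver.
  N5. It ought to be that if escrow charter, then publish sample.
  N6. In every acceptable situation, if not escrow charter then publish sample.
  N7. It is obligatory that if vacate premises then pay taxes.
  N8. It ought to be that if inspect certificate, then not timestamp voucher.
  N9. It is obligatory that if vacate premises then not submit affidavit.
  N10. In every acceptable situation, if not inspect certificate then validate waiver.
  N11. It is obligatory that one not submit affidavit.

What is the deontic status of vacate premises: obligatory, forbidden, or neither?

Forbidden

Premises 6 and 5 are O(¬escrow_charter → publish_sample) and O(escrow_charter → publish_sample); every ideal world satisfies ¬escrow_charter or escrow_charter, so in either case publish_sample holds — hence O(publish_sample).
From O(publish_sample) and premise 3, O(publish_sample → timestamp_voucher), we obtain O(timestamp_voucher).
Premise 8, O(inspect_certificate → ¬timestamp_voucher), contraposes to O(timestamp_voucher → ¬inspect_certificate); with O(timestamp_voucher) we get O(¬inspect_certificate).
With premise 10, O(¬inspect_certificate → validate_waiver), the K-axiom yields O(validate_waiver).
Premise 4 is O(pay_taxes → ¬validate_waiver); contrapositively O(validate_waiver → ¬pay_taxes). Since O(validate_waiver) holds, K gives O(¬pay_taxes).
The contrapositive of premise 7 (O(vacate_premises → pay_taxes)) is O(¬pay_taxes → ¬vacate_premises), and O(¬pay_taxes) is already established, so O(¬vacate_premises).
Premises 1, 2, 9, 11 do not contribute to this derivation.
Thus O(¬vacate_premises), which is F(vacate_premises): vacate_premises is forbidden.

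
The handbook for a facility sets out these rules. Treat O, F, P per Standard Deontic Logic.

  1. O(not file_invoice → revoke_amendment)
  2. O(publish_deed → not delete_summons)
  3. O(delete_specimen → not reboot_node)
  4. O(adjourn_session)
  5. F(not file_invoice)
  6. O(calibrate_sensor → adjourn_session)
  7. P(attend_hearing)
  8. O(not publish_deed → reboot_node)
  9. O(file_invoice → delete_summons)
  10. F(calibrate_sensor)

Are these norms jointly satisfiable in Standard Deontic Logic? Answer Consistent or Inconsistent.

Consistent

Premise 6 is O(calibrate_sensor → adjourn_session); even if O(adjourn_session) held, inferring O(calibrate_sensor) would be affirming the consequent — invalid.
So O(calibrate_sensor) is not derivable, and the apparent clash with O(not calibrate_sensor) does not arise.
A world satisfying every obligation exists (e.g. adjourn_session=true, attend_hearing=false, calibrate_sensor=false, delete_specimen=false, delete_summons=true, file_invoice=true, publish_deed=false, reboot_node=true, revoke_amendment=false); no atom is both obligatory and forbidden, so the set is consistent.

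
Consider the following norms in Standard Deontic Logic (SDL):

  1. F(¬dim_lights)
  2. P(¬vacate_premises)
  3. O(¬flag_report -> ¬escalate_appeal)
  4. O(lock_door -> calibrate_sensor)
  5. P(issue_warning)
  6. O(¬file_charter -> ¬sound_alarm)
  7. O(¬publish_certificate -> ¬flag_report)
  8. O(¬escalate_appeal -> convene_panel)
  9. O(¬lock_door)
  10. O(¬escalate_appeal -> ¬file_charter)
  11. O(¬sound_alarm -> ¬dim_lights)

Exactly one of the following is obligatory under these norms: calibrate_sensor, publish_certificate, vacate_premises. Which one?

Premise 1 is F(¬dim_lights), i.e. O(dim_lights).
Premise 11, O(¬sound_alarm -> ¬dim_lights), contraposes to O(dim_lights -> sound_alarm); with O(dim_lights) we get O(sound_alarm).
Premise 6 is O(¬file_charter -> ¬sound_alarm); contrapositively O(sound_alarm -> file_charter). Since O(sound_alarm) holds, K gives O(file_charter).
Premise 10, O(¬escalate_appeal -> ¬file_charter), contraposes to O(file_charter -> escalate_appeal); with O(file_charter) we get O(escalate_appeal).
The contrapositive of premise 3 (O(¬flag_report -> ¬escalate_appeal)) is O(escalate_appeal -> flag_report), and O(escalate_appeal) is already established, so O(flag_report).
Premise 7 is O(¬publish_certificate -> ¬flag_report); contrapositively O(flag_report -> publish_certificate). Since O(flag_report) holds, K gives O(publish_certificate).
So O(publish_certificate) holds — publish_certificate is obligatory. None of the other listed options is made obligatory by any chain of premises.

publish_certificate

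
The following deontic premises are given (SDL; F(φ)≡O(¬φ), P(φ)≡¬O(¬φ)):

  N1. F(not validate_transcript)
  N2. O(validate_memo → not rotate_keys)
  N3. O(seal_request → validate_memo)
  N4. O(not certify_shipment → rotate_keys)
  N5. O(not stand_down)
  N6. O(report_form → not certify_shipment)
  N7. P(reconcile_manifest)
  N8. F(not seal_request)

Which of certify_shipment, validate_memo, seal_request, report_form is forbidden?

report_form

F(not seal_request) at premise 8 means O(seal_request).
With premise 3, O(seal_request → validate_memo), the K-axiom yields O(validate_memo).
With premise 2, O(validate_memo → not rotate_keys), the K-axiom yields O(not rotate_keys).
The contrapositive of premise 4 (O(not certify_shipment → rotate_keys)) is O(not rotate_keys → certify_shipment), and O(not rotate_keys) is already established, so O(certify_shipment).
The contrapositive of premise 6 (O(report_form → not certify_shipment)) is O(certify_shipment → not report_form), and O(certify_shipment) is already established, so O(not report_form).
So O(not report_form) holds, i.e. report_form is forbidden. None of the other listed options is forbidden under the premises.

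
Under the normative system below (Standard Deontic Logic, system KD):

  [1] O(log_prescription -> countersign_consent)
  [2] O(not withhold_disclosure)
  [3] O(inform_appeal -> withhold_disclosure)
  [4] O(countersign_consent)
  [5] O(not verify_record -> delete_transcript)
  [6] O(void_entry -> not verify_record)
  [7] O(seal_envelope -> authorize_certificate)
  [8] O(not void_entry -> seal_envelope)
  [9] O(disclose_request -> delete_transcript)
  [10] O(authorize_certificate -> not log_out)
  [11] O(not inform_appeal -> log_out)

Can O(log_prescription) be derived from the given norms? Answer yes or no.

No

Premise 1 is O(log_prescription -> countersign_consent); even if O(countersign_consent) held, inferring O(log_prescription) would be affirming the consequent — invalid.
No other premise forces O(log_prescription). An ideal world satisfying every premise can still have log_prescription false, so O(log_prescription) is not derivable.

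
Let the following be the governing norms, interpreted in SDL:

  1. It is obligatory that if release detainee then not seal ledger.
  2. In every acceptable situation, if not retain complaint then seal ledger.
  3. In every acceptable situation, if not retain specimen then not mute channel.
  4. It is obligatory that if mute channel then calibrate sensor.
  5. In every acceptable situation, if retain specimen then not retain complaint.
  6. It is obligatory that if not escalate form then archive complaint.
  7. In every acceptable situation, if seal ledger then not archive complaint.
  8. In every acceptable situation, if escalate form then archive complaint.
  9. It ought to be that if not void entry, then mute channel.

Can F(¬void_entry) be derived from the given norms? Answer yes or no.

Yes

Premises 6 and 8 are O(¬escalate_form → archive_complaint) and O(escalate_form → archive_complaint); every ideal world satisfies ¬escalate_form or escalate_form, so in either case archive_complaint holds — hence O(archive_complaint).
Premise 7 is O(seal_ledger → ¬archive_complaint); contrapositively O(archive_complaint → ¬seal_ledger). Since O(archive_complaint) holds, K gives O(¬seal_ledger).
The contrapositive of premise 2 (O(¬retain_complaint → seal_ledger)) is O(¬seal_ledger → retain_complaint), and O(¬seal_ledger) is already established, so O(retain_complaint).
Premise 5 is O(retain_specimen → ¬retain_complaint); contrapositively O(retain_complaint → ¬retain_specimen). Since O(retain_complaint) holds, K gives O(¬retain_specimen).
With premise 3, O(¬retain_specimen → ¬mute_channel), the K-axiom yields O(¬mute_channel).
The contrapositive of premise 9 (O(¬void_entry → mute_channel)) is O(¬mute_channel → void_entry), and O(¬mute_channel) is already established, so O(void_entry).
Premises 1, 4 do not contribute to this derivation.
So O(void_entry) holds, i.e. F(¬void_entry). The claim follows.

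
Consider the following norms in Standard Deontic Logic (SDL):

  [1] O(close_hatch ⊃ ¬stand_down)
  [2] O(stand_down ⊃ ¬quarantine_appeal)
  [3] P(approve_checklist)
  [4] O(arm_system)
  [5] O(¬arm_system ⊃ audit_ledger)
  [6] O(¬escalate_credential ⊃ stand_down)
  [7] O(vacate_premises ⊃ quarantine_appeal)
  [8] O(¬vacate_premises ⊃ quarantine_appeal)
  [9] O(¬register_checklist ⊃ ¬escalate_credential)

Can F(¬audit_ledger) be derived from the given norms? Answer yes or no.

Premise 5 is O(¬arm_system ⊃ audit_ledger), but O(¬arm_system) is not derivable from the premises, so it does not yield O(audit_ledger).
No other premise forces O(audit_ledger). An ideal world satisfying every premise can still have ¬audit_ledger true, so F(¬audit_ledger) is not derivable.

No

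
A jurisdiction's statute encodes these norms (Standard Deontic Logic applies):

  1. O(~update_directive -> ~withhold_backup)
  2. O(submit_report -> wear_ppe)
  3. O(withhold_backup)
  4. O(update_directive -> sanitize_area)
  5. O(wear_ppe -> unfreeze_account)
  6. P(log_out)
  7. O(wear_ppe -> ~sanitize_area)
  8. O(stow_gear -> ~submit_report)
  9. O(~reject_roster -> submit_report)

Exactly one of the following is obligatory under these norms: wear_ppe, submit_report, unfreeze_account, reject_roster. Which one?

Premise 3 gives O(withhold_backup).
Premise 1, O(~update_directive -> ~withhold_backup), contraposes to O(withhold_backup -> update_directive); with O(withhold_backup) we get O(update_directive).
Applying K to premise 4 (O(update_directive -> sanitize_area)) and O(update_directive) yields O(sanitize_area).
The contrapositive of premise 7 (O(wear_ppe -> ~sanitize_area)) is O(sanitize_area -> ~wear_ppe), and O(sanitize_area) is already established, so O(~wear_ppe).
Premise 2, O(submit_report -> wear_ppe), contraposes to O(~wear_ppe -> ~submit_report); with O(~wear_ppe) we get O(~submit_report).
Premise 9 is O(~reject_roster -> submit_report); contrapositively O(~submit_report -> reject_roster). Since O(~submit_report) holds, K gives O(reject_roster).
So O(reject_roster) holds — reject_roster is obligatory. None of the other listed options is made obligatory by any chain of premises.

reject_roster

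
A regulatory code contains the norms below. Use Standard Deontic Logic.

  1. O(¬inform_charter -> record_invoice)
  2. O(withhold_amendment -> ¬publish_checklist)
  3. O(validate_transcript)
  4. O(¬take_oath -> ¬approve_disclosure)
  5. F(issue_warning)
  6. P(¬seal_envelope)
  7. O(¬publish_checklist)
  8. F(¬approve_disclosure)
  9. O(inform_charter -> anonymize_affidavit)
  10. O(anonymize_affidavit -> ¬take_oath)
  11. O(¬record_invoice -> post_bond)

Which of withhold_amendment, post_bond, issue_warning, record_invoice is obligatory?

record_invoice

Premise 8, F(¬approve_disclosure), is equivalent to O(approve_disclosure).
Premise 4, O(¬take_oath -> ¬approve_disclosure), contraposes to O(approve_disclosure -> take_oath); with O(approve_disclosure) we get O(take_oath).
The contrapositive of premise 10 (O(anonymize_affidavit -> ¬take_oath)) is O(take_oath -> ¬anonymize_affidavit), and O(take_oath) is already established, so O(¬anonymize_affidavit).
The contrapositive of premise 9 (O(inform_charter -> anonymize_affidavit)) is O(¬anonymize_affidavit -> ¬inform_charter), and O(¬anonymize_affidavit) is already established, so O(¬inform_charter).
With premise 1, O(¬inform_charter -> record_invoice), the K-axiom yields O(record_invoice).
So O(record_invoice) holds — record_invoice is obligatory. None of the other listed options is made obligatory by any chain of premises.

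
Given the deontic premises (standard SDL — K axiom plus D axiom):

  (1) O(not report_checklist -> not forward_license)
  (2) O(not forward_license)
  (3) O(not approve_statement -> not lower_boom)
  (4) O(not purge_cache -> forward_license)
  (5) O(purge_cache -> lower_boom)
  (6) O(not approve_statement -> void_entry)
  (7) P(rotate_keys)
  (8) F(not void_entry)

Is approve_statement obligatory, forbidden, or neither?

Obligatory

Premise 2 states O(not forward_license) outright.
Premise 4, O(not purge_cache -> forward_license), contraposes to O(not forward_license -> purge_cache); with O(not forward_license) we get O(purge_cache).
From O(purge_cache) and premise 5, O(purge_cache -> lower_boom), we obtain O(lower_boom).
The contrapositive of premise 3 (O(not approve_statement -> not lower_boom)) is O(lower_boom -> approve_statement), and O(lower_boom) is already established, so O(approve_statement).
Premises 1, 6, 7, 8 do not contribute to this derivation.
Hence approve_statement is obligatory.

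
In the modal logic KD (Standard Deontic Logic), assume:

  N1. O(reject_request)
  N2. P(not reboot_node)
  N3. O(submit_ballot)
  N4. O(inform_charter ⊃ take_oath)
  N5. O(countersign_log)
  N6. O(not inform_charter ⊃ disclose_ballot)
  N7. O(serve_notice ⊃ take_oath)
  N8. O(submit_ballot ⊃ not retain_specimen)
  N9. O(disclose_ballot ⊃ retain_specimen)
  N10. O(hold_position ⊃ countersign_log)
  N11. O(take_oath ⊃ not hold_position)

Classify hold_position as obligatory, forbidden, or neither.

Premise 3 states O(submit_ballot) outright.
From O(submit_ballot) and premise 8, O(submit_ballot ⊃ not retain_specimen), we obtain O(not retain_specimen).
Premise 9, O(disclose_ballot ⊃ retain_specimen), contraposes to O(not retain_specimen ⊃ not disclose_ballot); with O(not retain_specimen) we get O(not disclose_ballot).
Premise 6 is O(not inform_charter ⊃ disclose_ballot); contrapositively O(not disclose_ballot ⊃ inform_charter). Since O(not disclose_ballot) holds, K gives O(inform_charter).
With premise 4, O(inform_charter ⊃ take_oath), the K-axiom yields O(take_oath).
From O(take_oath) and premise 11, O(take_oath ⊃ not hold_position), we obtain O(not hold_position).
Premises 1, 2, 5, 7, 10 do not contribute to this derivation.
Thus O(not hold_position), which is F(hold_position): hold_position is forbidden.

Forbidden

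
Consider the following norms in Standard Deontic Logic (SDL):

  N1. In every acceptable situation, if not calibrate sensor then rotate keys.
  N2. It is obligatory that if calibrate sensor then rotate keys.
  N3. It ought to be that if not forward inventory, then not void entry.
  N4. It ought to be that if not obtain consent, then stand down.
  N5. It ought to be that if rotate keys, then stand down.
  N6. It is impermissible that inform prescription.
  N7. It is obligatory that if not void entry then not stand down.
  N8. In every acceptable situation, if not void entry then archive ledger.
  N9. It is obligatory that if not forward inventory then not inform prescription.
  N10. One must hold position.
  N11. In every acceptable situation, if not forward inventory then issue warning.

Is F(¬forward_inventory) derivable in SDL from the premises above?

Premises 1 and 2 are O(¬calibrate_sensor → rotate_keys) and O(calibrate_sensor → rotate_keys); every ideal world satisfies ¬calibrate_sensor or calibrate_sensor, so in either case rotate_keys holds — hence O(rotate_keys).
Premise 5 is O(rotate_keys → stand_down); since O(rotate_keys), deontic closure gives O(stand_down).
Premise 7, O(¬void_entry → ¬stand_down), contraposes to O(stand_down → void_entry); with O(stand_down) we get O(void_entry).
The contrapositive of premise 3 (O(¬forward_inventory → ¬void_entry)) is O(void_entry → forward_inventory), and O(void_entry) is already established, so O(forward_inventory).
Premises 4, 6, 8, 9, 10, 11 do not contribute to this derivation.
So O(forward_inventory) holds, i.e. F(¬forward_inventory). The claim follows.

Yes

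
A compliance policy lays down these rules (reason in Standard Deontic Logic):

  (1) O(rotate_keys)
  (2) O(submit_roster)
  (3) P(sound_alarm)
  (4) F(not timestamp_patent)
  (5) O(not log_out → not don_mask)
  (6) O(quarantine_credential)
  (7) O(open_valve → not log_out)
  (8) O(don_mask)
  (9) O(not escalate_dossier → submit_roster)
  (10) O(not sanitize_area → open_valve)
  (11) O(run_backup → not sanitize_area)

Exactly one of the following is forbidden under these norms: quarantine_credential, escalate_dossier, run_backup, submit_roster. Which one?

run_backup

Premise 8 states O(don_mask) outright.
The contrapositive of premise 5 (O(not log_out → not don_mask)) is O(don_mask → log_out), and O(don_mask) is already established, so O(log_out).
The contrapositive of premise 7 (O(open_valve → not log_out)) is O(log_out → not open_valve), and O(log_out) is already established, so O(not open_valve).
Premise 10, O(not sanitize_area → open_valve), contraposes to O(not open_valve → sanitize_area); with O(not open_valve) we get O(sanitize_area).
Premise 11 is O(run_backup → not sanitize_area); contrapositively O(sanitize_area → not run_backup). Since O(sanitize_area) holds, K gives O(not run_backup).
So O(not run_backup) holds, i.e. run_backup is forbidden. None of the other listed options is forbidden under the premises.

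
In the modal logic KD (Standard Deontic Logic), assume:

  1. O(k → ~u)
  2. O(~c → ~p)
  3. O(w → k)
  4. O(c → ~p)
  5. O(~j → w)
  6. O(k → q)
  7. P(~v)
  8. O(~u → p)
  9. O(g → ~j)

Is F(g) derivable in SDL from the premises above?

Yes

Premises 4 and 2 cover both cases: O(c → ~p) and O(~c → ~p). Since c ∨ ~c is a tautology, O(~p) follows.
Premise 8 is O(~u → p); contrapositively O(~p → u). Since O(~p) holds, K gives O(u).
Premise 1 is O(k → ~u); contrapositively O(u → ~k). Since O(u) holds, K gives O(~k).
The contrapositive of premise 3 (O(w → k)) is O(~k → ~w), and O(~k) is already established, so O(~w).
The contrapositive of premise 5 (O(~j → w)) is O(~w → j), and O(~w) is already established, so O(j).
The contrapositive of premise 9 (O(g → ~j)) is O(j → ~g), and O(j) is already established, so O(~g).
Premises 6, 7 do not contribute to this derivation.
So O(~g) holds, i.e. F(g). The claim follows.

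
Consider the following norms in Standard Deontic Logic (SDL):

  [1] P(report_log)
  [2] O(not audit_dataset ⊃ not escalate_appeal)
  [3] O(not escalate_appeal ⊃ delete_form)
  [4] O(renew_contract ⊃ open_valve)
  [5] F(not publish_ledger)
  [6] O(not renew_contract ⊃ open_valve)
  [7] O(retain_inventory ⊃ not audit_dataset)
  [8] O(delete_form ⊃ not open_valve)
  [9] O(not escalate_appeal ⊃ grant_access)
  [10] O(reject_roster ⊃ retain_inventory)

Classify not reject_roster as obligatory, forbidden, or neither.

Obligatory

Premises 6 and 4 are O(not renew_contract ⊃ open_valve) and O(renew_contract ⊃ open_valve); every ideal world satisfies not renew_contract or renew_contract, so in either case open_valve holds — hence O(open_valve).
Premise 8 is O(delete_form ⊃ not open_valve); contrapositively O(open_valve ⊃ not delete_form). Since O(open_valve) holds, K gives O(not delete_form).
Premise 3, O(not escalate_appeal ⊃ delete_form), contraposes to O(not delete_form ⊃ escalate_appeal); with O(not delete_form) we get O(escalate_appeal).
Premise 2 is O(not audit_dataset ⊃ not escalate_appeal); contrapositively O(escalate_appeal ⊃ audit_dataset). Since O(escalate_appeal) holds, K gives O(audit_dataset).
Premise 7 is O(retain_inventory ⊃ not audit_dataset); contrapositively O(audit_dataset ⊃ not retain_inventory). Since O(audit_dataset) holds, K gives O(not retain_inventory).
Premise 10, O(reject_roster ⊃ retain_inventory), contraposes to O(not retain_inventory ⊃ not reject_roster); with O(not retain_inventory) we get O(not reject_roster).
Premises 1, 5, 9 do not contribute to this derivation.
Hence not reject_roster is obligatory.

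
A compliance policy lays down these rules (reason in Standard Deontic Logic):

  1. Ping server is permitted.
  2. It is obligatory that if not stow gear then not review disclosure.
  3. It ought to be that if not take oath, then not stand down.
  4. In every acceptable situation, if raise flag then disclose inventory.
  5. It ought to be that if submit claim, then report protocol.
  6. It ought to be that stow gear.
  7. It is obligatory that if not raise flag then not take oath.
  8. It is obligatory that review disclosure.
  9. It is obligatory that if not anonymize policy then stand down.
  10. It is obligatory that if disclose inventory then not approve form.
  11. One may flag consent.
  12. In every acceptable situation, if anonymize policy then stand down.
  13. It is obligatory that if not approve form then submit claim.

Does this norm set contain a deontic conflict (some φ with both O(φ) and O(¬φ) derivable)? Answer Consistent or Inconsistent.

Premise 2 is O(¬stow_gear → ¬review_disclosure), but O(¬stow_gear) is not derivable from the premises, so it does not yield O(¬review_disclosure).
So O(¬review_disclosure) is not derivable, and the apparent clash with O(review_disclosure) does not arise.
A world satisfying every obligation exists (e.g. anonymize_policy=false, approve_form=false, disclose_inventory=true, flag_consent=false, ping_server=false, raise_flag=true, report_protocol=true, review_disclosure=true, stand_down=true, stow_gear=true, submit_claim=true, take_oath=true); no atom is both obligatory and forbidden, so the set is consistent.

Consistent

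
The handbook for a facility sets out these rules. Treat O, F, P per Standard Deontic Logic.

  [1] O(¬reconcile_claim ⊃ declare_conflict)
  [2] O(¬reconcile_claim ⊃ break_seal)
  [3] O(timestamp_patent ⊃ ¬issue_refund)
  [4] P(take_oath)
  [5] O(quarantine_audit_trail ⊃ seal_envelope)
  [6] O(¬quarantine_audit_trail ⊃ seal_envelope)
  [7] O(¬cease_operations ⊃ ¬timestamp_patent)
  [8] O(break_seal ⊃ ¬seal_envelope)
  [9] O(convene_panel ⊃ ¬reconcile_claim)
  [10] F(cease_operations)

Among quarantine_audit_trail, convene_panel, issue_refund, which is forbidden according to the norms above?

convene_panel

Premises 6 and 5 cover both cases: O(¬quarantine_audit_trail ⊃ seal_envelope) and O(quarantine_audit_trail ⊃ seal_envelope). Since ¬quarantine_audit_trail ∨ quarantine_audit_trail is a tautology, O(seal_envelope) follows.
Premise 8, O(break_seal ⊃ ¬seal_envelope), contraposes to O(seal_envelope ⊃ ¬break_seal); with O(seal_envelope) we get O(¬break_seal).
The contrapositive of premise 2 (O(¬reconcile_claim ⊃ break_seal)) is O(¬break_seal ⊃ reconcile_claim), and O(¬break_seal) is already established, so O(reconcile_claim).
Premise 9 is O(convene_panel ⊃ ¬reconcile_claim); contrapositively O(reconcile_claim ⊃ ¬convene_panel). Since O(reconcile_claim) holds, K gives O(¬convene_panel).
So O(¬convene_panel) holds, i.e. convene_panel is forbidden. None of the other listed options is forbidden under the premises.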